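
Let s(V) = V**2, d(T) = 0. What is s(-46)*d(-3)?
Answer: 0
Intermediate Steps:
s(-46)*d(-3) = (-46)**2*0 = 2116*0 = 0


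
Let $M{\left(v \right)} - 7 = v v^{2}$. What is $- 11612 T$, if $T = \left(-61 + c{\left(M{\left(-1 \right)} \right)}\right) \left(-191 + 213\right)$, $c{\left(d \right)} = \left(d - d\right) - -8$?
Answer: $13539592$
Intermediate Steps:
$M{\left(v \right)} = 7 + v^{3}$ ($M{\left(v \right)} = 7 + v v^{2} = 7 + v^{3}$)
$c{\left(d \right)} = 8$ ($c{\left(d \right)} = 0 + 8 = 8$)
$T = -1166$ ($T = \left(-61 + 8\right) \left(-191 + 213\right) = \left(-53\right) 22 = -1166$)
$- 11612 T = \left(-11612\right) \left(-1166\right) = 13539592$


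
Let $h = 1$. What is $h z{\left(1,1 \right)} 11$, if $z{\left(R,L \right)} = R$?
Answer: $11$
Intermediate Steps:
$h z{\left(1,1 \right)} 11 = 1 \cdot 1 \cdot 11 = 1 \cdot 11 = 11$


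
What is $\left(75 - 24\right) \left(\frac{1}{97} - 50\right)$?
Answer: $- \frac{247299}{97} \approx -2549.5$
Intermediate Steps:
$\left(75 - 24\right) \left(\frac{1}{97} - 50\right) = 51 \left(- \frac{4849}{97}\right) = - \frac{247299}{97}$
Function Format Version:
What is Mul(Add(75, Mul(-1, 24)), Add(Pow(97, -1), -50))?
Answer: Rational(-247299, 97) ≈ -2549.5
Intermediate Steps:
Mul(Add(75, Mul(-1, 24)), Add(Pow(97, -1), -50)) = Mul(Add(75, -24), Add(Rational(1, 97), -50)) = Mul(51, Rational(-4849, 97)) = Rational(-247299, 97)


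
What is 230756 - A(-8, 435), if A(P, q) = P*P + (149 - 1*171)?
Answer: 230714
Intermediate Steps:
A(P, q) = -22 + P² (A(P, q) = P² + (149 - 171) = P² - 22 = -22 + P²)
230756 - A(-8, 435) = 230756 - (-22 + (-8)²) = 230756 - (-22 + 64) = 230756 - 1*42 = 230756 - 42 = 230714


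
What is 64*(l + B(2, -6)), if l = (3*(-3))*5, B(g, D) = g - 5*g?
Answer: -3392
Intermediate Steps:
B(g, D) = -4*g
l = -45 (l = -9*5 = -45)
64*(l + B(2, -6)) = 64*(-45 - 4*2) = 64*(-45 - 8) = 64*(-53) = -3392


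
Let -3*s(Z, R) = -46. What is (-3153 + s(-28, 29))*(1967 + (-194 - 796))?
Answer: -9196501/3 ≈ -3.0655e+6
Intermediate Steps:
s(Z, R) = 46/3 (s(Z, R) = -1/3*(-46) = 46/3)
(-3153 + s(-28, 29))*(1967 + (-194 - 796)) = (-3153 + 46/3)*(1967 + (-194 - 796)) = -9413*(1967 - 990)/3 = -9413/3*977 = -9196501/3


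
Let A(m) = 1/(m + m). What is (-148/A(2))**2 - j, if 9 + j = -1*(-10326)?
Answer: 340147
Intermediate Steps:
A(m) = 1/(2*m)
j = 10317 (j = -9 - 1*(-10326) = -9 + 10326 = 10317)
(-148/A(2))**2 - j = (-148/((1/2)/2))**2 - 1*10317 = (-148/((1/2)*(1/2)))**2 - 10317 = (-148/1/4)**2 - 10317 = (-148*4)**2 - 10317 = (-592)**2 - 10317 = 350464 - 10317 = 340147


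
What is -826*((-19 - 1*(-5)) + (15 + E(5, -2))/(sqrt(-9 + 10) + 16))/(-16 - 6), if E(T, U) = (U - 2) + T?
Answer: -91686/187 ≈ -490.30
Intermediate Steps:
E(T, U) = -2 + T + U (E(T, U) = (-2 + U) + T = -2 + T + U)
-826*((-19 - 1*(-5)) + (15 + E(5, -2))/(sqrt(-9 + 10) + 16))/(-16 - 6) = -826*((-19 - 1*(-5)) + (15 + (-2 + 5 - 2))/(sqrt(-9 + 10) + 16))/(-16 - 6) = -826*((-19 + 5) + (15 + 1)/(sqrt(1) + 16))/(-22) = -826*(-14 + 16/(1 + 16))*(-1)/22 = -826*(-14 + 16/17)*(-1)/22 = -(-183372)*(-1)/(17*22) = -826*111/187 = -91686/187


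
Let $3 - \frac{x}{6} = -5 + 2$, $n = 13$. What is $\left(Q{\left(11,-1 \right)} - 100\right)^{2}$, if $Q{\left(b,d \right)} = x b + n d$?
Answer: $80089$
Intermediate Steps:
$x = 36$ ($x = 18 - 6 \left(-5 + 2\right) = 18 - -18 = 18 + 18 = 36$)
$Q{\left(b,d \right)} = 13 d + 36 b$ ($Q{\left(b,d \right)} = 36 b + 13 d = 13 d + 36 b$)
$\left(Q{\left(11,-1 \right)} - 100\right)^{2} = \left(\left(13 \left(-1\right) + 36 \cdot 11\right) - 100\right)^{2} = \left(\left(-13 + 396\right) - 100\right)^{2} = \left(383 - 100\right)^{2} = 283^{2} = 80089$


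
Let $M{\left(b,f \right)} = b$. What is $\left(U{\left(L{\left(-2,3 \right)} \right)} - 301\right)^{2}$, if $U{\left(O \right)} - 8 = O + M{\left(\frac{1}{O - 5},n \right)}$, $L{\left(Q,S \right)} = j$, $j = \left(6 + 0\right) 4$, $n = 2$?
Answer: $\frac{26112100}{361} \approx 72333.0$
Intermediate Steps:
$j = 24$ ($j = 6 \cdot 4 = 24$)
$L{\left(Q,S \right)} = 24$
$U{\left(O \right)} = 8 + O + \frac{1}{-5 + O}$ ($U{\left(O \right)} = 8 + \left(O + \frac{1}{O - 5}\right) = 8 + \left(O + \frac{1}{-5 + O}\right) = 8 + O + \frac{1}{-5 + O}$)
$\left(U{\left(L{\left(-2,3 \right)} \right)} - 301\right)^{2} = \left(\frac{1 + \left(-5 + 24\right) \left(8 + 24\right)}{-5 + 24} - 301\right)^{2} = \left(\frac{1 + 19 \cdot 32}{19} - 301\right)^{2} = \left(\frac{1 + 608}{19} - 301\right)^{2} = \left(\frac{1}{19} \cdot 609 - 301\right)^{2} = \left(\frac{609}{19} - 301\right)^{2} = \left(- \frac{5110}{19}\right)^{2} = \frac{26112100}{361}$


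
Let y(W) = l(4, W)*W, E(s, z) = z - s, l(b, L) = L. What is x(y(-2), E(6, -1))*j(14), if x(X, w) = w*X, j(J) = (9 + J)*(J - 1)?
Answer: -8372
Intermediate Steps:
j(J) = (-1 + J)*(9 + J) (j(J) = (9 + J)*(-1 + J) = (-1 + J)*(9 + J))
y(W) = W**2 (y(W) = W*W = W**2)
x(X, w) = X*w
x(y(-2), E(6, -1))*j(14) = ((-2)**2*(-1 - 1*6))*(-9 + 14**2 + 8*14) = (4*(-1 - 6))*(-9 + 196 + 112) = (4*(-7))*299 = -28*299 = -8372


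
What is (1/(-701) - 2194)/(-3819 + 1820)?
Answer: 1537995/1401299 ≈ 1.0975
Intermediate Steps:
(1/(-701) - 2194)/(-3819 + 1820) = (-1/701 - 2194)/(-1999) = -1537995/701*(-1/1999) = 1537995/1401299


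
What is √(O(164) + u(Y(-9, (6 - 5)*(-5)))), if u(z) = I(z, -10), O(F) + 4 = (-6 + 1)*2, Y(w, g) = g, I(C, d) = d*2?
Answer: I*√34 ≈ 5.8309*I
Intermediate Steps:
I(C, d) = 2*d
O(F) = -14 (O(F) = -4 + (-6 + 1)*2 = -4 - 5*2 = -4 - 10 = -14)
u(z) = -20 (u(z) = 2*(-10) = -20)
√(O(164) + u(Y(-9, (6 - 5)*(-5)))) = √(-14 - 20) = √(-34) = I*√34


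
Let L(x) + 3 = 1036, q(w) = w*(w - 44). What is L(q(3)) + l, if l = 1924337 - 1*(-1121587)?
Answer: 3046957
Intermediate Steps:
q(w) = w*(-44 + w)
L(x) = 1033 (L(x) = -3 + 1036 = 1033)
l = 3045924 (l = 1924337 + 1121587 = 3045924)
L(q(3)) + l = 1033 + 3045924 = 3046957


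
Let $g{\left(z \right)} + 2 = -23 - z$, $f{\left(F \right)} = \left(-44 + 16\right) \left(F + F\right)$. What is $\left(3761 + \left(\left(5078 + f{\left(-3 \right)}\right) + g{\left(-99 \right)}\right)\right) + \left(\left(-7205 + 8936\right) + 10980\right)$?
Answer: $21792$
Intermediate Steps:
$f{\left(F \right)} = - 56 F$ ($f{\left(F \right)} = - 28 \cdot 2 F = - 56 F$)
$g{\left(z \right)} = -25 - z$ ($g{\left(z \right)} = -2 - \left(23 + z\right) = -25 - z$)
$\left(3761 + \left(\left(5078 + f{\left(-3 \right)}\right) + g{\left(-99 \right)}\right)\right) + \left(\left(-7205 + 8936\right) + 10980\right) = \left(3761 + \left(\left(5078 - -168\right) - -74\right)\right) + \left(\left(-7205 + 8936\right) + 10980\right) = \left(3761 + \left(\left(5078 + 168\right) + \left(-25 + 99\right)\right)\right) + \left(1731 + 10980\right) = \left(3761 + \left(5246 + 74\right)\right) + 12711 = \left(3761 + 5320\right) + 12711 = 9081 + 12711 = 21792$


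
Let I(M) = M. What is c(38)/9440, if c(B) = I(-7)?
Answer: -7/9440 ≈ -0.00074153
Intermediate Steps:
c(B) = -7
c(38)/9440 = -7/9440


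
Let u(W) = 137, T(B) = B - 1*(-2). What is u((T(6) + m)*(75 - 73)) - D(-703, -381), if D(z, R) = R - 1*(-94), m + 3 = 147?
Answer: 424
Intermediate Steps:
m = 144 (m = -3 + 147 = 144)
T(B) = 2 + B (T(B) = B + 2 = 2 + B)
D(z, R) = 94 + R (D(z, R) = R + 94 = 94 + R)
u((T(6) + m)*(75 - 73)) - D(-703, -381) = 137 - (94 - 381) = 137 - 1*(-287) = 137 + 287 = 424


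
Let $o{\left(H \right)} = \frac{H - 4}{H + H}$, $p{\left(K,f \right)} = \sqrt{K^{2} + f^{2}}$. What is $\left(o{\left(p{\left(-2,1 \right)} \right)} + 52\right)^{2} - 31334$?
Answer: $- \frac{571539}{20} - 42 \sqrt{5} \approx -28671.0$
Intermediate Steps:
$o{\left(H \right)} = \frac{-4 + H}{2 H}$
$\left(o{\left(p{\left(-2,1 \right)} \right)} + 52\right)^{2} - 31334 = \left(\frac{-4 + \sqrt{\left(-2\right)^{2} + 1^{2}}}{2 \sqrt{\left(-2\right)^{2} + 1^{2}}} + 52\right)^{2} - 31334 = \left(\frac{-4 + \sqrt{4 + 1}}{2 \sqrt{4 + 1}} + 52\right)^{2} - 31334 = \left(\frac{-4 + \sqrt{5}}{2 \sqrt{5}} + 52\right)^{2} - 31334 = \left(\frac{\frac{\sqrt{5}}{5} \left(-4 + \sqrt{5}\right)}{2} + 52\right)^{2} - 31334 = \left(\frac{\sqrt{5} \left(-4 + \sqrt{5}\right)}{10} + 52\right)^{2} - 31334 = \left(52 + \frac{\sqrt{5} \left(-4 + \sqrt{5}\right)}{10}\right)^{2} - 31334 = -31334 + \left(52 + \frac{\sqrt{5} \left(-4 + \sqrt{5}\right)}{10}\right)^{2}$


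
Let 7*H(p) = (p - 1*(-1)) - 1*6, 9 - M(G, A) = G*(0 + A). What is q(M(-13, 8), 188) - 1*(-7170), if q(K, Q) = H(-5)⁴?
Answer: 17225170/2401 ≈ 7174.2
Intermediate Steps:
M(G, A) = 9 - A*G (M(G, A) = 9 - G*(0 + A) = 9 - G*A = 9 - A*G)
H(p) = -5/7 + p/7 (H(p) = ((p - 1*(-1)) - 1*6)/7 = ((p + 1) - 6)/7 = ((1 + p) - 6)/7 = (-5 + p)/7 = -5/7 + p/7)
q(K, Q) = 10000/2401 (q(K, Q) = (-5/7 + (⅐)*(-5))⁴ = (-5/7 - 5/7)⁴ = (-10/7)⁴ = 10000/2401)
q(M(-13, 8), 188) - 1*(-7170) = 10000/2401 - 1*(-7170) = 10000/2401 + 7170 = 17225170/2401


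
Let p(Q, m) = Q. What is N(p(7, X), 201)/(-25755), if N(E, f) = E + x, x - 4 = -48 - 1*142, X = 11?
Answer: 179/25755 ≈ 0.0069501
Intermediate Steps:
x = -186 (x = 4 + (-48 - 1*142) = 4 + (-48 - 142) = 4 - 190 = -186)
N(E, f) = -186 + E (N(E, f) = E - 186 = -186 + E)
N(p(7, X), 201)/(-25755) = (-186 + 7)/(-25755) = -179*(-1/25755) = 179/25755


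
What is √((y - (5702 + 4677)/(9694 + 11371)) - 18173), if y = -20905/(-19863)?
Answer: I*√353495062723858552585/139471365 ≈ 134.81*I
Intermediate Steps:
y = 20905/19863 (y = -20905*(-1/19863) = 20905/19863 ≈ 1.0525)
√((y - (5702 + 4677)/(9694 + 11371)) - 18173) = √((20905/19863 - (5702 + 4677)/(9694 + 11371)) - 18173) = √((20905/19863 - 10379/21065) - 18173) = √(234205748/418414095 - 18173) = √(-7603605142687/418414095) = I*√353495062723858552585/139471365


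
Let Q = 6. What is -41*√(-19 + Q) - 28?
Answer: -28 - 41*I*√13 ≈ -28.0 - 147.83*I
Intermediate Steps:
-41*√(-19 + Q) - 28 = -41*√(-19 + 6) - 28 = -41*I*√13 - 28 = -28 - 41*I*√13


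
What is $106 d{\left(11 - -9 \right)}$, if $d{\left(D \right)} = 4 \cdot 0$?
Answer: $0$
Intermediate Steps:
$d{\left(D \right)} = 0$
$106 d{\left(11 - -9 \right)} = 106 \cdot 0 = 0$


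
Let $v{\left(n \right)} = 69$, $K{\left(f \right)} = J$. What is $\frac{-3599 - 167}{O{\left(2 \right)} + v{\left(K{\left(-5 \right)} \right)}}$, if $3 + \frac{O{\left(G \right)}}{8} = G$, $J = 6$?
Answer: $- \frac{3766}{61} \approx -61.738$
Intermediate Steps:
$K{\left(f \right)} = 6$
$O{\left(G \right)} = -24 + 8 G$
$\frac{-3599 - 167}{O{\left(2 \right)} + v{\left(K{\left(-5 \right)} \right)}} = \frac{-3599 - 167}{\left(-24 + 8 \cdot 2\right) + 69} = - \frac{3766}{\left(-24 + 16\right) + 69} = - \frac{3766}{-8 + 69} = - \frac{3766}{61}$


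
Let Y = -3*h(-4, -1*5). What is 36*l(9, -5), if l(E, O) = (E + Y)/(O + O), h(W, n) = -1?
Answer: -216/5 ≈ -43.200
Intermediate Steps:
Y = 3 (Y = -3*(-1) = 3)
l(E, O) = (3 + E)/(2*O) (l(E, O) = (E + 3)/(O + O) = (3 + E)/((2*O)) = (3 + E)*(1/(2*O)) = (3 + E)/(2*O))
36*l(9, -5) = 36*((1/2)*(3 + 9)/(-5)) = 36*((1/2)*(-1/5)*12) = 36*(-6/5) = -216/5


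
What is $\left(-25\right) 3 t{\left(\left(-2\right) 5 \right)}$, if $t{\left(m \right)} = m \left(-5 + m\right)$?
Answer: $-11250$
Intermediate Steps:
$\left(-25\right) 3 t{\left(\left(-2\right) 5 \right)} = \left(-25\right) 3 \left(-2\right) 5 \left(-5 - 10\right) = - 75 \left(- 10 \left(-5 - 10\right)\right) = - 75 \left(\left(-10\right) \left(-15\right)\right) = \left(-75\right) 150 = -11250$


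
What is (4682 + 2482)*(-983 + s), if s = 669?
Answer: -2249496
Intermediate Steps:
(4682 + 2482)*(-983 + s) = (4682 + 2482)*(-983 + 669) = 7164*(-314) = -2249496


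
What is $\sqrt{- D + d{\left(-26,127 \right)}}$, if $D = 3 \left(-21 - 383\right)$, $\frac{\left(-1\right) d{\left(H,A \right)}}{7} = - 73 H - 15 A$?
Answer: $\sqrt{1261} \approx 35.511$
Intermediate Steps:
$d{\left(H,A \right)} = 105 A + 511 H$ ($d{\left(H,A \right)} = - 7 \left(- 73 H - 15 A\right) = 105 A + 511 H$)
$D = -1212$ ($D = 3 \left(-404\right) = -1212$)
$\sqrt{- D + d{\left(-26,127 \right)}} = \sqrt{\left(-1\right) \left(-1212\right) + \left(105 \cdot 127 + 511 \left(-26\right)\right)} = \sqrt{1212 + \left(13335 - 13286\right)} = \sqrt{1212 + 49} = \sqrt{1261}$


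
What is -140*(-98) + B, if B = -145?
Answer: 13575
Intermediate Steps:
-140*(-98) + B = -140*(-98) - 145 = 13720 - 145 = 13575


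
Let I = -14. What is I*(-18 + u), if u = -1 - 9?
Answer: 392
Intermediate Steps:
u = -10
I*(-18 + u) = -14*(-18 - 10) = -14*(-28) = 392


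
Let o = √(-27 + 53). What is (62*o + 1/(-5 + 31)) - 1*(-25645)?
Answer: 666771/26 + 62*√26 ≈ 25961.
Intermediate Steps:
o = √26 ≈ 5.0990
(62*o + 1/(-5 + 31)) - 1*(-25645) = (62*√26 + 1/(-5 + 31)) - 1*(-25645) = (62*√26 + 1/26) + 25645 = (1/26 + 62*√26) + 25645 = 666771/26 + 62*√26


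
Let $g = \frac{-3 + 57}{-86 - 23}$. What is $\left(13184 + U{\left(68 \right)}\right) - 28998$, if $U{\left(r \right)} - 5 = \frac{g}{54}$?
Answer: $- \frac{1723182}{109} \approx -15809.0$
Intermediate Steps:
$g = - \frac{54}{109}$ ($g = \frac{54}{-109} = 54 \left(- \frac{1}{109}\right) = - \frac{54}{109} \approx -0.49541$)
$U{\left(r \right)} = \frac{544}{109}$ ($U{\left(r \right)} = 5 - \frac{54}{109 \cdot 54} = 5 - \frac{1}{109} = \frac{544}{109}$)
$\left(13184 + U{\left(68 \right)}\right) - 28998 = \left(13184 + \frac{544}{109}\right) - 28998 = \frac{1437600}{109} - 28998 = - \frac{1723182}{109}$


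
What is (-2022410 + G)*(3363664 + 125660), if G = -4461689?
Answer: -22625122259076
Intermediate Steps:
(-2022410 + G)*(3363664 + 125660) = (-2022410 - 4461689)*(3363664 + 125660) = -6484099*3489324 = -22625122259076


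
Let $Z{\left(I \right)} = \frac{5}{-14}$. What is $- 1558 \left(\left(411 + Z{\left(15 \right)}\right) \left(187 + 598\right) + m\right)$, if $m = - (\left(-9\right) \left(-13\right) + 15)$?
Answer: $- \frac{3514160143}{7} \approx -5.0202 \cdot 10^{8}$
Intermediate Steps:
$Z{\left(I \right)} = - \frac{5}{14}$ ($Z{\left(I \right)} = 5 \left(- \frac{1}{14}\right) = - \frac{5}{14}$)
$m = -132$ ($m = - (117 + 15) = \left(-1\right) 132 = -132$)
$- 1558 \left(\left(411 + Z{\left(15 \right)}\right) \left(187 + 598\right) + m\right) = - 1558 \left(\left(411 - \frac{5}{14}\right) \left(187 + 598\right) - 132\right) = - 1558 \left(\frac{5749}{14} \cdot 785 - 132\right) = - 1558 \left(\frac{4512965}{14} - 132\right) = \left(-1558\right) \frac{4511117}{14} = - \frac{3514160143}{7}$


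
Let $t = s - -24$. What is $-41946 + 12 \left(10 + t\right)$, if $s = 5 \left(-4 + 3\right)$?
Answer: $-41598$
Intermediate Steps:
$s = -5$ ($s = 5 \left(-1\right) = -5$)
$t = 19$ ($t = -5 - -24 = -5 + 24 = 19$)
$-41946 + 12 \left(10 + t\right) = -41946 + 12 \left(10 + 19\right) = -41946 + 12 \cdot 29 = -41946 + 348 = -41598$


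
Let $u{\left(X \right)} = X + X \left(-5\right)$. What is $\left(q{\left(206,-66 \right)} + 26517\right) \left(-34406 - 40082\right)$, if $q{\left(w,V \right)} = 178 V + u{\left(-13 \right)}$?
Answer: $-1103986648$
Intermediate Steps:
$u{\left(X \right)} = - 4 X$ ($u{\left(X \right)} = X - 5 X = - 4 X$)
$q{\left(w,V \right)} = 52 + 178 V$ ($q{\left(w,V \right)} = 178 V - -52 = 178 V + 52 = 52 + 178 V$)
$\left(q{\left(206,-66 \right)} + 26517\right) \left(-34406 - 40082\right) = \left(\left(52 + 178 \left(-66\right)\right) + 26517\right) \left(-34406 - 40082\right) = \left(\left(52 - 11748\right) + 26517\right) \left(-74488\right) = \left(-11696 + 26517\right) \left(-74488\right) = 14821 \left(-74488\right) = -1103986648$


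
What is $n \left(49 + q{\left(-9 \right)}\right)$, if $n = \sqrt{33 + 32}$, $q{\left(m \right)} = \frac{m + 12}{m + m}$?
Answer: $\frac{293 \sqrt{65}}{6} \approx 393.71$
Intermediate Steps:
$q{\left(m \right)} = \frac{12 + m}{2 m}$
$n = \sqrt{65} \approx 8.0623$
$n \left(49 + q{\left(-9 \right)}\right) = \sqrt{65} \left(49 + \frac{12 - 9}{2 \left(-9\right)}\right) = \sqrt{65} \left(49 + \frac{1}{2} \left(- \frac{1}{9}\right) 3\right) = \sqrt{65} \left(49 - \frac{1}{6}\right) = \sqrt{65} \cdot \frac{293}{6} = \frac{293 \sqrt{65}}{6}$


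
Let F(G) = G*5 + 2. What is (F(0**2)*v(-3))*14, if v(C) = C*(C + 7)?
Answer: -336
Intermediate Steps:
v(C) = C*(7 + C)
F(G) = 2 + 5*G (F(G) = 5*G + 2 = 2 + 5*G)
(F(0**2)*v(-3))*14 = ((2 + 5*0**2)*(-3*(7 - 3)))*14 = ((2 + 5*0)*(-3*4))*14 = ((2 + 0)*(-12))*14 = (2*(-12))*14 = -24*14 = -336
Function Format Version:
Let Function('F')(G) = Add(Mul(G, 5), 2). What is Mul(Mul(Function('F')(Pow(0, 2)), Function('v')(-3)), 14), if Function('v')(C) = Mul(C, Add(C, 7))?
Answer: -336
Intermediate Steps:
Function('v')(C) = Mul(C, Add(7, C))
Function('F')(G) = Add(2, Mul(5, G)) (Function('F')(G) = Add(Mul(5, G), 2) = Add(2, Mul(5, G)))
Mul(Mul(Function('F')(Pow(0, 2)), Function('v')(-3)), 14) = Mul(Mul(Add(2, Mul(5, Pow(0, 2))), Mul(-3, Add(7, -3))), 14) = Mul(Mul(Add(2, Mul(5, 0)), Mul(-3, 4)), 14) = Mul(Mul(Add(2, 0), -12), 14) = Mul(Mul(2, -12), 14) = Mul(-24, 14) = -336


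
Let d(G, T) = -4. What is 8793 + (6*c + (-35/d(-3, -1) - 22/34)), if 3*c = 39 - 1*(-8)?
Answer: 604867/68 ≈ 8895.1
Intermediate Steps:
c = 47/3 (c = (39 - 1*(-8))/3 = (39 + 8)/3 = (⅓)*47 = 47/3 ≈ 15.667)
8793 + (6*c + (-35/d(-3, -1) - 22/34)) = 8793 + (6*(47/3) + (-35/(-4) - 22/34)) = 8793 + (94 + (-35*(-¼) - 22*1/34)) = 8793 + (94 + (35/4 - 11/17)) = 8793 + (94 + 551/68) = 8793 + 6943/68 = 604867/68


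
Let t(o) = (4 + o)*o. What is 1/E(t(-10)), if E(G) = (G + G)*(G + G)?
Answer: 1/14400 ≈ 6.9444e-5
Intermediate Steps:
t(o) = o*(4 + o)
E(G) = 4*G² (E(G) = (2*G)*(2*G) = 4*G²)
1/E(t(-10)) = 1/(4*(-10*(4 - 10))²) = 1/(4*(-10*(-6))²) = 1/(4*60²) = 1/(4*3600) = 1/14400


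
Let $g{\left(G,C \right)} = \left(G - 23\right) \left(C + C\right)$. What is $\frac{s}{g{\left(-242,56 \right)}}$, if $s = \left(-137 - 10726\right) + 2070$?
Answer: $\frac{8793}{29680} \approx 0.29626$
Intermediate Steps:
$g{\left(G,C \right)} = 2 C \left(-23 + G\right)$ ($g{\left(G,C \right)} = \left(-23 + G\right) 2 C = 2 C \left(-23 + G\right)$)
$s = -8793$ ($s = -10863 + 2070 = -8793$)
$\frac{s}{g{\left(-242,56 \right)}} = - \frac{8793}{2 \cdot 56 \left(-23 - 242\right)} = - \frac{8793}{2 \cdot 56 \left(-265\right)} = - \frac{8793}{-29680} = \left(-8793\right) \left(- \frac{1}{29680}\right) = \frac{8793}{29680}$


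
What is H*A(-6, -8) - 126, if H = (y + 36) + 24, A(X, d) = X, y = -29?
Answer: -312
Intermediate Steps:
H = 31 (H = (-29 + 36) + 24 = 7 + 24 = 31)
H*A(-6, -8) - 126 = 31*(-6) - 126 = -186 - 126 = -312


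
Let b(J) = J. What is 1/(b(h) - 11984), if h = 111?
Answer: -1/11873 ≈ -8.4225e-5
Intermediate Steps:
1/(b(h) - 11984) = 1/(111 - 11984) = 1/(-11873) = -1/11873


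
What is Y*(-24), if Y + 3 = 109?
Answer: -2544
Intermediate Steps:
Y = 106 (Y = -3 + 109 = 106)
Y*(-24) = 106*(-24) = -2544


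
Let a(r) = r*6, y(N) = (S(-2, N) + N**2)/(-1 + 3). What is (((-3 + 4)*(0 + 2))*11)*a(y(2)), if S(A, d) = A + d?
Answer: 264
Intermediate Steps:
y(N) = -1 + N/2 + N**2/2 (y(N) = ((-2 + N) + N**2)/(-1 + 3) = (-2 + N + N**2)/2 = (-2 + N + N**2)*(1/2) = -1 + N/2 + N**2/2)
a(r) = 6*r
(((-3 + 4)*(0 + 2))*11)*a(y(2)) = (((-3 + 4)*(0 + 2))*11)*(6*(-1 + (1/2)*2 + (1/2)*2**2)) = ((1*2)*11)*(6*(-1 + 1 + (1/2)*4)) = (2*11)*(6*(-1 + 1 + 2)) = 22*(6*2) = 22*12 = 264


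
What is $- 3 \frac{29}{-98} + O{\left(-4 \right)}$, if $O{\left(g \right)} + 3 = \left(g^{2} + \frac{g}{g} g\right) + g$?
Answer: $\frac{577}{98} \approx 5.8878$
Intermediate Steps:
$O{\left(g \right)} = -3 + g^{2} + 2 g$ ($O{\left(g \right)} = -3 + \left(\left(g^{2} + \frac{g}{g} g\right) + g\right) = -3 + \left(\left(g^{2} + 1 g\right) + g\right) = -3 + \left(\left(g^{2} + g\right) + g\right) = -3 + \left(\left(g + g^{2}\right) + g\right) = -3 + \left(g^{2} + 2 g\right) = -3 + g^{2} + 2 g$)
$- 3 \frac{29}{-98} + O{\left(-4 \right)} = - 3 \frac{29}{-98} + \left(-3 + \left(-4\right)^{2} + 2 \left(-4\right)\right) = - 3 \cdot 29 \left(- \frac{1}{98}\right) - -5 = \left(-3\right) \left(- \frac{29}{98}\right) + 5 = \frac{87}{98} + 5 = \frac{577}{98}$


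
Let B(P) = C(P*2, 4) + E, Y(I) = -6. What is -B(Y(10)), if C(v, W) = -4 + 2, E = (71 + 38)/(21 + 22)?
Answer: -23/43 ≈ -0.53488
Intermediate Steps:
E = 109/43 ≈ 2.5349
C(v, W) = -2
B(P) = 23/43 (B(P) = -2 + 109/43 = 23/43)
-B(Y(10)) = -1*23/43 = -23/43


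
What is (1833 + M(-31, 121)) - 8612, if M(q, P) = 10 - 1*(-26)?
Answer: -6743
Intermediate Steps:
M(q, P) = 36 (M(q, P) = 10 + 26 = 36)
(1833 + M(-31, 121)) - 8612 = (1833 + 36) - 8612 = 1869 - 8612 = -6743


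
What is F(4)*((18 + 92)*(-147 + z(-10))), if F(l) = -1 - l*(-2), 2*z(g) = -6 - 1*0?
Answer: -115500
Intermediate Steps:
z(g) = -3 (z(g) = (-6 - 1*0)/2 = (-6 + 0)/2 = (½)*(-6) = -3)
F(l) = -1 + 2*l
F(4)*((18 + 92)*(-147 + z(-10))) = (-1 + 2*4)*((18 + 92)*(-147 - 3)) = (-1 + 8)*(110*(-150)) = 7*(-16500) = -115500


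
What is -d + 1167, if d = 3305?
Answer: -2138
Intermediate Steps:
-d + 1167 = -1*3305 + 1167 = -3305 + 1167 = -2138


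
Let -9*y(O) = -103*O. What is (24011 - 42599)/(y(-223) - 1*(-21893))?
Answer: -41823/43517 ≈ -0.96107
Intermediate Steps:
y(O) = 103*O/9 (y(O) = -(-103)*O/9 = 103*O/9)
(24011 - 42599)/(y(-223) - 1*(-21893)) = (24011 - 42599)/((103/9)*(-223) - 1*(-21893)) = -18588/(-22969/9 + 21893) = -18588/174068/9 = -18588*9/174068 = -41823/43517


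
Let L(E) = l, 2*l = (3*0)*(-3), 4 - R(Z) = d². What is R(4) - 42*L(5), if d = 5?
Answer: -21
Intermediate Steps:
R(Z) = -21 (R(Z) = 4 - 1*5² = 4 - 1*25 = 4 - 25 = -21)
l = 0 (l = ((3*0)*(-3))/2 = (0*(-3))/2 = (½)*0 = 0)
L(E) = 0
R(4) - 42*L(5) = -21 - 42*0 = -21 + 0 = -21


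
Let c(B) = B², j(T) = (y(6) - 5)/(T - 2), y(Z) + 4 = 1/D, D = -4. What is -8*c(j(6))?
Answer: -1369/32 ≈ -42.781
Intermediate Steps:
y(Z) = -17/4 (y(Z) = -4 + 1/(-4) = -4 - ¼ = -17/4)
j(T) = -37/(4*(-2 + T)) (j(T) = (-17/4 - 5)/(T - 2) = -37/(4*(-2 + T)))
-8*c(j(6)) = -8*1369/(-8 + 4*6)² = -8*1369/(-8 + 24)² = -8*(-37/16)² = -8*1369/256 = -1369/32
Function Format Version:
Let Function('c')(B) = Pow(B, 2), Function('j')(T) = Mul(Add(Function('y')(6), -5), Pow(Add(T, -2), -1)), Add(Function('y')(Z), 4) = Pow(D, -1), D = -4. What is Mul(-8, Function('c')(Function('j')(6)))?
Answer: Rational(-1369, 32) ≈ -42.781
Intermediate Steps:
Function('y')(Z) = Rational(-17, 4) (Function('y')(Z) = Add(-4, Pow(-4, -1)) = Add(-4, Rational(-1, 4)) = Rational(-17, 4))
Function('j')(T) = Mul(Rational(-37, 4), Pow(Add(-2, T), -1)) (Function('j')(T) = Mul(Add(Rational(-17, 4), -5), Pow(Add(T, -2), -1)) = Mul(Rational(-37, 4), Pow(Add(-2, T), -1)))
Mul(-8, Function('c')(Function('j')(6))) = Mul(-8, Pow(Mul(-37, Pow(Add(-8, Mul(4, 6)), -1)), 2)) = Mul(-8, Pow(Mul(-37, Pow(Add(-8, 24), -1)), 2)) = Mul(-8, Pow(Mul(-37, Pow(16, -1)), 2)) = Mul(-8, Pow(Mul(-37, Rational(1, 16)), 2)) = Mul(-8, Pow(Rational(-37, 16), 2)) = Mul(-8, Rational(1369, 256)) = Rational(-1369, 32)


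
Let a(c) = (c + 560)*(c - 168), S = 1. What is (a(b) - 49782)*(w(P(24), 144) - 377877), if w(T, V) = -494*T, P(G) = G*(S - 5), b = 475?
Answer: -88549177239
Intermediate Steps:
P(G) = -4*G (P(G) = G*(1 - 5) = G*(-4) = -4*G)
a(c) = (-168 + c)*(560 + c) (a(c) = (560 + c)*(-168 + c) = (-168 + c)*(560 + c))
(a(b) - 49782)*(w(P(24), 144) - 377877) = ((-94080 + 475² + 392*475) - 49782)*(-(-1976)*24 - 377877) = ((-94080 + 225625 + 186200) - 49782)*(-494*(-96) - 377877) = (317745 - 49782)*(47424 - 377877) = 267963*(-330453) = -88549177239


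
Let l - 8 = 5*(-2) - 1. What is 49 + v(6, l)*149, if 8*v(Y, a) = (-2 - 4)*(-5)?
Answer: 2431/4 ≈ 607.75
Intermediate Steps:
l = -3 (l = 8 + (5*(-2) - 1) = 8 + (-10 - 1) = 8 - 11 = -3)
v(Y, a) = 15/4 (v(Y, a) = ((-2 - 4)*(-5))/8 = (-6*(-5))/8 = (1/8)*30 = 15/4)
49 + v(6, l)*149 = 49 + (15/4)*149 = 49 + 2235/4 = 2431/4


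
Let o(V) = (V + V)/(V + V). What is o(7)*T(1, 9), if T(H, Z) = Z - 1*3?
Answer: 6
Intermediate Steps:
T(H, Z) = -3 + Z (T(H, Z) = Z - 3 = -3 + Z)
o(V) = 1 (o(V) = (2*V)/((2*V)) = (2*V)*(1/(2*V)) = 1)
o(7)*T(1, 9) = 1*(-3 + 9) = 1*6 = 6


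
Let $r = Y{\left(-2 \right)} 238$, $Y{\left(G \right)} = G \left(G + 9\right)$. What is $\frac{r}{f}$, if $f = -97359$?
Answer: $\frac{196}{5727} \approx 0.034224$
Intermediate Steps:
$Y{\left(G \right)} = G \left(9 + G\right)$
$r = -3332$ ($r = - 2 \left(9 - 2\right) 238 = \left(-2\right) 7 \cdot 238 = \left(-14\right) 238 = -3332$)
$\frac{r}{f} = - \frac{3332}{-97359} = \left(-3332\right) \left(- \frac{1}{97359}\right) = \frac{196}{5727}$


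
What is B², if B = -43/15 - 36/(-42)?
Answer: 44521/11025 ≈ 4.0382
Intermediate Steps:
B = -211/105 (B = -43*1/15 - 36*(-1/42) = -43/15 + 6/7 = -211/105 ≈ -2.0095)
B² = (-211/105)² = 44521/11025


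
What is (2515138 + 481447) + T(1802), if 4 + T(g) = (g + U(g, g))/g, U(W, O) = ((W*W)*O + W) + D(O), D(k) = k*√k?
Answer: 6243787 + √1802 ≈ 6.2438e+6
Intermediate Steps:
D(k) = k^(3/2)
U(W, O) = W + O^(3/2) + O*W² (U(W, O) = ((W*W)*O + W) + O^(3/2) = (W²*O + W) + O^(3/2) = (O*W² + W) + O^(3/2) = (W + O*W²) + O^(3/2) = W + O^(3/2) + O*W²)
T(g) = -4 + (g³ + g^(3/2) + 2*g)/g (T(g) = -4 + (g + (g + g^(3/2) + g*g²))/g = -4 + (g + (g + g^(3/2) + g³))/g = -4 + (g + (g + g³ + g^(3/2)))/g = -4 + (g³ + g^(3/2) + 2*g)/g)
(2515138 + 481447) + T(1802) = (2515138 + 481447) + (-2 + √1802 + 1802²) = 2996585 + (-2 + √1802 + 3247204) = 2996585 + (3247202 + √1802) = 6243787 + √1802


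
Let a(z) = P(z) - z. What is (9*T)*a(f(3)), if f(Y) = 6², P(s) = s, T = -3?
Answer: 0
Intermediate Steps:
f(Y) = 36
a(z) = 0 (a(z) = z - z = 0)
(9*T)*a(f(3)) = (9*(-3))*0 = -27*0 = 0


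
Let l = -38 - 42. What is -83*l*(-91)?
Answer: -604240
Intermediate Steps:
l = -80
-83*l*(-91) = -83*(-80)*(-91) = 6640*(-91) = -604240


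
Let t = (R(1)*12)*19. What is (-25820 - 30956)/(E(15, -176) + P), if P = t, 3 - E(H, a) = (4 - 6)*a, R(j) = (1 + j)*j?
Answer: -56776/107 ≈ -530.62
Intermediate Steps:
R(j) = j*(1 + j)
E(H, a) = 3 + 2*a (E(H, a) = 3 - (4 - 6)*a = 3 - (-2)*a = 3 + 2*a)
t = 456 (t = ((1*(1 + 1))*12)*19 = ((1*2)*12)*19 = (2*12)*19 = 24*19 = 456)
P = 456
(-25820 - 30956)/(E(15, -176) + P) = (-25820 - 30956)/((3 + 2*(-176)) + 456) = -56776/((3 - 352) + 456) = -56776/(-349 + 456) = -56776/107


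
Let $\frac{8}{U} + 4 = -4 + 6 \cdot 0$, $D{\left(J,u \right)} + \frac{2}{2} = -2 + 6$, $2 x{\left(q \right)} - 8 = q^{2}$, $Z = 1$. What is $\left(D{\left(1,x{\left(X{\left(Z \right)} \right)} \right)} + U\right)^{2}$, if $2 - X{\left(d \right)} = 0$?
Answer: $4$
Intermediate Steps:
$X{\left(d \right)} = 2$ ($X{\left(d \right)} = 2 - 0 = 2 + 0 = 2$)
$x{\left(q \right)} = 4 + \frac{q^{2}}{2}$
$D{\left(J,u \right)} = 3$ ($D{\left(J,u \right)} = -1 + \left(-2 + 6\right) = -1 + 4 = 3$)
$U = -1$ ($U = \frac{8}{-4 + \left(-4 + 6 \cdot 0\right)} = \frac{8}{-4 + \left(-4 + 0\right)} = \frac{8}{-4 - 4} = \frac{8}{-8} = 8 \left(- \frac{1}{8}\right) = -1$)
$\left(D{\left(1,x{\left(X{\left(Z \right)} \right)} \right)} + U\right)^{2} = \left(3 - 1\right)^{2} = 2^{2} = 4$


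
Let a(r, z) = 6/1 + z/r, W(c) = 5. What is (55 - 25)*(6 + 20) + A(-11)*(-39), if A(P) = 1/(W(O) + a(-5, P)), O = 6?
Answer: 17095/22 ≈ 777.04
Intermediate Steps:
a(r, z) = 6 + z/r (a(r, z) = 6*1 + z/r = 6 + z/r)
A(P) = 1/(11 - P/5) (A(P) = 1/(5 + (6 + P/(-5))) = 1/(5 + (6 + P*(-⅕))) = 1/(5 + (6 - P/5)) = 1/(11 - P/5))
(55 - 25)*(6 + 20) + A(-11)*(-39) = (55 - 25)*(6 + 20) + (5/(55 - 1*(-11)))*(-39) = 30*26 + (5/(55 + 11))*(-39) = 780 + (5/66)*(-39) = 780 - 65/22 = 17095/22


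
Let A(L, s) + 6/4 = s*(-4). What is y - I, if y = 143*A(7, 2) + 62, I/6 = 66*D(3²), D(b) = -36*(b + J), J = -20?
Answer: -316225/2 ≈ -1.5811e+5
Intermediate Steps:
A(L, s) = -3/2 - 4*s (A(L, s) = -3/2 + s*(-4) = -3/2 - 4*s)
D(b) = 720 - 36*b (D(b) = -36*(b - 20) = -36*(-20 + b) = 720 - 36*b)
I = 156816 (I = 6*(66*(720 - 36*3²)) = 6*(66*(720 - 36*9)) = 6*(66*(720 - 324)) = 6*(66*396) = 6*26136 = 156816)
y = -2593/2 (y = 143*(-3/2 - 4*2) + 62 = 143*(-3/2 - 8) + 62 = 143*(-19/2) + 62 = -2717/2 + 62 = -2593/2 ≈ -1296.5)
y - I = -2593/2 - 1*156816 = -2593/2 - 156816 = -316225/2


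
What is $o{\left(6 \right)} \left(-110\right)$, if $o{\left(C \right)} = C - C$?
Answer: $0$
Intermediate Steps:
$o{\left(C \right)} = 0$
$o{\left(6 \right)} \left(-110\right) = 0 \left(-110\right) = 0$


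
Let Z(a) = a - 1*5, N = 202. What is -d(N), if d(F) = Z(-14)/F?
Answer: 19/202 ≈ 0.094059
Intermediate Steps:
Z(a) = -5 + a (Z(a) = a - 5 = -5 + a)
d(F) = -19/F (d(F) = (-5 - 14)/F = -19/F)
-d(N) = -(-19)/202 = -1*(-19/202) = 19/202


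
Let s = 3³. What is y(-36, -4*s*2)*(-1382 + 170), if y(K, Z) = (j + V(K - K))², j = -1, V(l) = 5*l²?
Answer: -1212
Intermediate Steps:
s = 27
y(K, Z) = 1 (y(K, Z) = (-1 + 5*(K - K)²)² = (-1 + 5*0²)² = (-1 + 5*0)² = (-1 + 0)² = (-1)² = 1)
y(-36, -4*s*2)*(-1382 + 170) = 1*(-1382 + 170) = 1*(-1212) = -1212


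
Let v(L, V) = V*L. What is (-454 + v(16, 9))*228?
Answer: -70680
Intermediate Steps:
v(L, V) = L*V
(-454 + v(16, 9))*228 = (-454 + 16*9)*228 = (-454 + 144)*228 = -310*228 = -70680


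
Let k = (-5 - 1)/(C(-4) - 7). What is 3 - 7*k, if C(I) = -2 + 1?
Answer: -9/4 ≈ -2.2500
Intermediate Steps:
C(I) = -1
k = 3/4 (k = (-5 - 1)/(-1 - 7) = -6/(-8) = -6*(-1/8) = 3/4 ≈ 0.75000)
3 - 7*k = 3 - 7*3/4 = 3 - 21/4 = -9/4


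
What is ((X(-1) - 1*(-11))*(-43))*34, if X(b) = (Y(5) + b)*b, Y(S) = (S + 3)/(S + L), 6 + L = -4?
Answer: -99416/5 ≈ -19883.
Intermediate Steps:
L = -10 (L = -6 - 4 = -10)
Y(S) = (3 + S)/(-10 + S) (Y(S) = (S + 3)/(S - 10) = (3 + S)/(-10 + S))
X(b) = b*(-8/5 + b) (X(b) = ((3 + 5)/(-10 + 5) + b)*b = (8/(-5) + b)*b = (-⅕*8 + b)*b = (-8/5 + b)*b = b*(-8/5 + b))
((X(-1) - 1*(-11))*(-43))*34 = (((⅕)*(-1)*(-8 + 5*(-1)) - 1*(-11))*(-43))*34 = (((⅕)*(-1)*(-8 - 5) + 11)*(-43))*34 = (((⅕)*(-1)*(-13) + 11)*(-43))*34 = ((13/5 + 11)*(-43))*34 = ((68/5)*(-43))*34 = -2924/5*34 = -99416/5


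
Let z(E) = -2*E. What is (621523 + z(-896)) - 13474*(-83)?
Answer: 1741657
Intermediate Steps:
(621523 + z(-896)) - 13474*(-83) = (621523 - 2*(-896)) - 13474*(-83) = (621523 + 1792) + 1118342 = 623315 + 1118342 = 1741657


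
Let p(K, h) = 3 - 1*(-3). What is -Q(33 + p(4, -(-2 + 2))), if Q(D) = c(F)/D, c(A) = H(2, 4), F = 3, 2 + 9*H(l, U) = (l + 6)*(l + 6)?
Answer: -62/351 ≈ -0.17664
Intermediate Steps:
H(l, U) = -2/9 + (6 + l)²/9 (H(l, U) = -2/9 + ((l + 6)*(l + 6))/9 = -2/9 + ((6 + l)*(6 + l))/9 = -2/9 + (6 + l)²/9)
p(K, h) = 6 (p(K, h) = 3 + 3 = 6)
c(A) = 62/9 (c(A) = -2/9 + (6 + 2)²/9 = -2/9 + (⅑)*8² = -2/9 + (⅑)*64 = -2/9 + 64/9 = 62/9)
Q(D) = 62/(9*D)
-Q(33 + p(4, -(-2 + 2))) = -62/(9*(33 + 6)) = -62/(9*39) = -1*62/351 = -62/351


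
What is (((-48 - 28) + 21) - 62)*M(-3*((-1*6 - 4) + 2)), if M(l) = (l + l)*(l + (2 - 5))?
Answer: -117936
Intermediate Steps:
M(l) = 2*l*(-3 + l) (M(l) = (2*l)*(l - 3) = (2*l)*(-3 + l) = 2*l*(-3 + l))
(((-48 - 28) + 21) - 62)*M(-3*((-1*6 - 4) + 2)) = (((-48 - 28) + 21) - 62)*(2*(-3*((-1*6 - 4) + 2))*(-3 - 3*((-1*6 - 4) + 2))) = ((-76 + 21) - 62)*(2*(-3*((-6 - 4) + 2))*(-3 - 3*((-6 - 4) + 2))) = (-55 - 62)*(2*(-3*(-10 + 2))*(-3 - 3*(-10 + 2))) = -234*(-3*(-8))*(-3 - 3*(-8)) = -234*24*(-3 + 24) = -234*24*21 = -117*1008 = -117936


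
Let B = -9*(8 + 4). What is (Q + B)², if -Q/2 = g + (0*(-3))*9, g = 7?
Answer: 14884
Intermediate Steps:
Q = -14 (Q = -2*(7 + (0*(-3))*9) = -2*(7 + 0*9) = -2*(7 + 0) = -2*7 = -14)
B = -108 (B = -9*12 = -108)
(Q + B)² = (-14 - 108)² = (-122)² = 14884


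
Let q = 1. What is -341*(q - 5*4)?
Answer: 6479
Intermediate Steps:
-341*(q - 5*4) = -341*(1 - 5*4) = -341*(1 - 20) = -341*(-19) = 6479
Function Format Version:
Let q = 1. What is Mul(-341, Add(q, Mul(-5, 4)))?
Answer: 6479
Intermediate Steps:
Mul(-341, Add(q, Mul(-5, 4))) = Mul(-341, Add(1, Mul(-5, 4))) = Mul(-341, Add(1, -20)) = Mul(-341, -19) = 6479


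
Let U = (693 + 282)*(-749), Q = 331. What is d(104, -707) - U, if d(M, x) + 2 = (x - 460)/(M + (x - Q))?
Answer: 682076149/934 ≈ 7.3027e+5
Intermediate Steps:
d(M, x) = -2 + (-460 + x)/(-331 + M + x) (d(M, x) = -2 + (x - 460)/(M + (x - 1*331)) = -2 + (-460 + x)/(M + (x - 331)) = -2 + (-460 + x)/(M + (-331 + x)) = -2 + (-460 + x)/(-331 + M + x))
U = -730275 (U = 975*(-749) = -730275)
d(104, -707) - U = (202 - 1*(-707) - 2*104)/(-331 + 104 - 707) - 1*(-730275) = (202 + 707 - 208)/(-934) + 730275 = -1/934*701 + 730275 = -701/934 + 730275 = 682076149/934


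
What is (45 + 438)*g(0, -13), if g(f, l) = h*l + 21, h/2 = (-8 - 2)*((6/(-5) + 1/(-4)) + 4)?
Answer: 330372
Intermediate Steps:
h = -51 (h = 2*((-8 - 2)*((6/(-5) + 1/(-4)) + 4)) = 2*(-10*((6*(-⅕) + 1*(-¼)) + 4)) = 2*(-10*((-6/5 - ¼) + 4)) = 2*(-10*(-29/20 + 4)) = 2*(-10*51/20) = 2*(-51/2) = -51)
g(f, l) = 21 - 51*l (g(f, l) = -51*l + 21 = 21 - 51*l)
(45 + 438)*g(0, -13) = (45 + 438)*(21 - 51*(-13)) = 483*(21 + 663) = 483*684 = 330372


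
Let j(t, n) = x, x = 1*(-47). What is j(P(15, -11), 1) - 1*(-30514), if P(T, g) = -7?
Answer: 30467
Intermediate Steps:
x = -47
j(t, n) = -47
j(P(15, -11), 1) - 1*(-30514) = -47 - 1*(-30514) = -47 + 30514 = 30467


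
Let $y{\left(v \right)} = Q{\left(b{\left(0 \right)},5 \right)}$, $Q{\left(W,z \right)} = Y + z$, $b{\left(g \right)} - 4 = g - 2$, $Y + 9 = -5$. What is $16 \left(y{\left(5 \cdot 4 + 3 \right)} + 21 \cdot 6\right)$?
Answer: $1872$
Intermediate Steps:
$Y = -14$ ($Y = -9 - 5 = -14$)
$b{\left(g \right)} = 2 + g$ ($b{\left(g \right)} = 4 + \left(g - 2\right) = 4 + \left(-2 + g\right) = 2 + g$)
$Q{\left(W,z \right)} = -14 + z$
$y{\left(v \right)} = -9$ ($y{\left(v \right)} = -14 + 5 = -9$)
$16 \left(y{\left(5 \cdot 4 + 3 \right)} + 21 \cdot 6\right) = 16 \left(-9 + 21 \cdot 6\right) = 16 \left(-9 + 126\right) = 16 \cdot 117 = 1872$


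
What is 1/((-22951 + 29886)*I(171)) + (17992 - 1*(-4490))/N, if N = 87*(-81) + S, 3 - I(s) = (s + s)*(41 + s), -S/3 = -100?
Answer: -289841653703/86983437255 ≈ -3.3321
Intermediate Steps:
S = 300 (S = -3*(-100) = 300)
I(s) = 3 - 2*s*(41 + s) (I(s) = 3 - (s + s)*(41 + s) = 3 - 2*s*(41 + s))
N = -6747 (N = 87*(-81) + 300 = -7047 + 300 = -6747)
1/((-22951 + 29886)*I(171)) + (17992 - 1*(-4490))/N = 1/((-22951 + 29886)*(3 - 82*171 - 2*171**2)) + (17992 - 1*(-4490))/(-6747) = 1/(6935*(3 - 14022 - 2*29241)) + (17992 + 4490)*(-1/6747) = 1/(6935*(3 - 14022 - 58482)) + 22482*(-1/6747) = (1/6935)/(-72501) - 7494/2249 = (1/6935)*(-1/72501) - 7494/2249 = -1/502794435 - 7494/2249 = -289841653703/86983437255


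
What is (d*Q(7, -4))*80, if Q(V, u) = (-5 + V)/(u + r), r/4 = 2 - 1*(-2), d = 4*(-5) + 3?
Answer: -680/3 ≈ -226.67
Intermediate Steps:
d = -17 (d = -20 + 3 = -17)
r = 16 (r = 4*(2 - 1*(-2)) = 4*(2 + 2) = 4*4 = 16)
Q(V, u) = (-5 + V)/(16 + u) (Q(V, u) = (-5 + V)/(u + 16) = (-5 + V)/(16 + u))
(d*Q(7, -4))*80 = -17*(-5 + 7)/(16 - 4)*80 = -17*2/12*80 = -17*1/6*80 = -17/6*80 = -680/3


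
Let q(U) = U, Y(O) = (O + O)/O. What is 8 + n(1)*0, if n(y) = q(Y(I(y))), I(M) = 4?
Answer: 8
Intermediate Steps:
Y(O) = 2 (Y(O) = (2*O)/O = 2)
n(y) = 2
8 + n(1)*0 = 8 + 2*0 = 8 + 0 = 8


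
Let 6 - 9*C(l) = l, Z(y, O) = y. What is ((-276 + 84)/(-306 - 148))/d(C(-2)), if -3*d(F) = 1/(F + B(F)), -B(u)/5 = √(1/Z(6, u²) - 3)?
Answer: -256/227 + 240*I*√102/227 ≈ -1.1278 + 10.678*I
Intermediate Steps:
C(l) = ⅔ - l/9
B(u) = -5*I*√102/6 (B(u) = -5*√(1/6 - 3) = -5*√(⅙ - 3) = -5*I*√102/6)
d(F) = -1/(3*(F - 5*I*√102/6))
((-276 + 84)/(-306 - 148))/d(C(-2)) = ((-276 + 84)/(-306 - 148))/((-2/(6*(⅔ - ⅑*(-2)) - 5*I*√102))) = (-192/(-454))/((-2/(6*(⅔ + 2/9) - 5*I*√102))) = (-192*(-1/454))/((-2/(6*(8/9) - 5*I*√102))) = 96/(227*((-2/(16/3 - 5*I*√102)))) = 96*(-8/3 + 5*I*√102/2)/227 = -256/227 + 240*I*√102/227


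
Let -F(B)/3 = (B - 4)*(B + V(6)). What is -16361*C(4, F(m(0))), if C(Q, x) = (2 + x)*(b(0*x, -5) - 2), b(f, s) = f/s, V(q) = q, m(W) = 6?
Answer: -2290540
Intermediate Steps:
F(B) = -3*(-4 + B)*(6 + B) (F(B) = -3*(B - 4)*(B + 6) = -3*(-4 + B)*(6 + B))
C(Q, x) = -4 - 2*x (C(Q, x) = (2 + x)*((0*x)/(-5) - 2) = (2 + x)*(0*(-⅕) - 2) = (2 + x)*(0 - 2) = (2 + x)*(-2) = -4 - 2*x)
-16361*C(4, F(m(0))) = -16361*(-4 - 2*(72 - 6*6 - 3*6²)) = -16361*(-4 - 2*(72 - 36 - 3*36)) = -16361*(-4 - 2*(72 - 36 - 108)) = -16361*(-4 - 2*(-72)) = -16361*(-4 + 144) = -16361*140 = -2290540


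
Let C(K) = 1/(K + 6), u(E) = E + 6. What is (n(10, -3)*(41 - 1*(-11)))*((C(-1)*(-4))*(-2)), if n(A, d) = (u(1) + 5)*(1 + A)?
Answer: 54912/5 ≈ 10982.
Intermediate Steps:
u(E) = 6 + E
n(A, d) = 12 + 12*A (n(A, d) = ((6 + 1) + 5)*(1 + A) = (7 + 5)*(1 + A) = 12*(1 + A) = 12 + 12*A)
C(K) = 1/(6 + K)
(n(10, -3)*(41 - 1*(-11)))*((C(-1)*(-4))*(-2)) = ((12 + 12*10)*(41 - 1*(-11)))*((-4/(6 - 1))*(-2)) = ((12 + 120)*(41 + 11))*((-4/5)*(-2)) = (132*52)*(((1/5)*(-4))*(-2)) = 6864*(-4/5*(-2)) = 6864*(8/5) = 54912/5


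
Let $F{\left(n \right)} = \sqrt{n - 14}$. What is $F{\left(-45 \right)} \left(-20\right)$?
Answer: $- 20 i \sqrt{59} \approx - 153.62 i$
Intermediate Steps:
$F{\left(n \right)} = \sqrt{-14 + n}$
$F{\left(-45 \right)} \left(-20\right) = \sqrt{-14 - 45} \left(-20\right) = \sqrt{-59} \left(-20\right) = i \sqrt{59} \left(-20\right) = - 20 i \sqrt{59}$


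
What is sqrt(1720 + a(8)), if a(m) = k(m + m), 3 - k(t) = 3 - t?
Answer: 2*sqrt(434) ≈ 41.665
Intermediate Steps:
k(t) = t (k(t) = 3 - (3 - t) = 3 + (-3 + t) = t)
a(m) = 2*m (a(m) = m + m = 2*m)
sqrt(1720 + a(8)) = sqrt(1720 + 2*8) = sqrt(1720 + 16) = sqrt(1736) = 2*sqrt(434)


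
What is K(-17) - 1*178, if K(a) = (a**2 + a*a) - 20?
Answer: 380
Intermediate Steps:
K(a) = -20 + 2*a**2 (K(a) = (a**2 + a**2) - 20 = 2*a**2 - 20 = -20 + 2*a**2)
K(-17) - 1*178 = (-20 + 2*(-17)**2) - 1*178 = (-20 + 2*289) - 178 = (-20 + 578) - 178 = 558 - 178 = 380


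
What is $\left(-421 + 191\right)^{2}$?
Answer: $52900$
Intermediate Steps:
$\left(-421 + 191\right)^{2} = \left(-230\right)^{2} = 52900$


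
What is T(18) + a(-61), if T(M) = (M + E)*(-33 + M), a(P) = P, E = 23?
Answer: -676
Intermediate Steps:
T(M) = (-33 + M)*(23 + M) (T(M) = (M + 23)*(-33 + M) = (23 + M)*(-33 + M) = (-33 + M)*(23 + M))
T(18) + a(-61) = (-759 + 18² - 10*18) - 61 = (-759 + 324 - 180) - 61 = -615 - 61 = -676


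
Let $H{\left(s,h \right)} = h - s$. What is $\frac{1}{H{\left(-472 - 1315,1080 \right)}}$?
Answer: $\frac{1}{2867} \approx 0.0003488$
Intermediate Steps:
$\frac{1}{H{\left(-472 - 1315,1080 \right)}} = \frac{1}{1080 - \left(-472 - 1315\right)} = \frac{1}{1080 - -1787} = \frac{1}{1080 + 1787} = \frac{1}{2867}$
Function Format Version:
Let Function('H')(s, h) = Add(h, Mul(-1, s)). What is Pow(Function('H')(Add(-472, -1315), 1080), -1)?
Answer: Rational(1, 2867) ≈ 0.00034880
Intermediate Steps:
Pow(Function('H')(Add(-472, -1315), 1080), -1) = Pow(Add(1080, Mul(-1, Add(-472, -1315))), -1) = Pow(Add(1080, Mul(-1, -1787)), -1) = Pow(Add(1080, 1787), -1) = Pow(2867, -1) = Rational(1, 2867)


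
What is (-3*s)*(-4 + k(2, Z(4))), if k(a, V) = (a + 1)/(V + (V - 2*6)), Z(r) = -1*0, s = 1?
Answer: 51/4 ≈ 12.750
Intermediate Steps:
Z(r) = 0
k(a, V) = (1 + a)/(-12 + 2*V) (k(a, V) = (1 + a)/(V + (V - 12)) = (1 + a)/(V + (-12 + V)) = (1 + a)/(-12 + 2*V))
(-3*s)*(-4 + k(2, Z(4))) = (-3*1)*(-4 + (1 + 2)/(2*(-6 + 0))) = -3*(-4 + (½)*3/(-6)) = -3*(-4 + (½)*(-⅙)*3) = -3*(-4 - ¼) = -3*(-17/4) = 51/4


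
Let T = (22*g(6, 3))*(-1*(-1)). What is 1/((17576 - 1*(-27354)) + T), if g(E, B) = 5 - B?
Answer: 1/44974 ≈ 2.2235e-5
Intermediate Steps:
T = 44 (T = (22*(5 - 1*3))*(-1*(-1)) = (22*(5 - 3))*1 = (22*2)*1 = 44*1 = 44)
1/((17576 - 1*(-27354)) + T) = 1/((17576 - 1*(-27354)) + 44) = 1/((17576 + 27354) + 44) = 1/(44930 + 44) = 1/44974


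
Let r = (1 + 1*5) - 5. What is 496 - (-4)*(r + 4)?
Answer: 516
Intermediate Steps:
r = 1 (r = (1 + 5) - 5 = 6 - 5 = 1)
496 - (-4)*(r + 4) = 496 - (-4)*(1 + 4) = 496 - (-4)*5 = 496 - 1*(-20) = 496 + 20 = 516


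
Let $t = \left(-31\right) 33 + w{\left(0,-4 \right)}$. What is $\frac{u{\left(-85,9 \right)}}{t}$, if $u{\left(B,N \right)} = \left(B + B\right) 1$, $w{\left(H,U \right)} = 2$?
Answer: $\frac{170}{1021} \approx 0.1665$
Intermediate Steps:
$u{\left(B,N \right)} = 2 B$ ($u{\left(B,N \right)} = 2 B 1 = 2 B$)
$t = -1021$ ($t = \left(-31\right) 33 + 2 = -1023 + 2 = -1021$)
$\frac{u{\left(-85,9 \right)}}{t} = \frac{2 \left(-85\right)}{-1021} = \left(-170\right) \left(- \frac{1}{1021}\right) = \frac{170}{1021}$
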